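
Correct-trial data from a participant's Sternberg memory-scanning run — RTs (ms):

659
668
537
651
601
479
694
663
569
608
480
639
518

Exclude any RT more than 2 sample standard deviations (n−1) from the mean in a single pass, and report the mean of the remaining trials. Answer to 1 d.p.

n = 13, ΣRT = 7766, M = 597.385
Σ(x−M)² = 65703.08; s = √(65703.08/12) = 73.995
Cutoffs: 597.385 ± 2·73.995 → [449.4, 745.4]
No RTs fall outside the cutoffs; all 13 retained. Mean = 7766/13 = 597.385

597.4 ms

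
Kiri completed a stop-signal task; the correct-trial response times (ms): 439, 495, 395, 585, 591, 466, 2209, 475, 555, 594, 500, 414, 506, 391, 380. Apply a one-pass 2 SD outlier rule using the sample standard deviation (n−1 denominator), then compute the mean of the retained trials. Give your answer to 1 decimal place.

n = 15, ΣRT = 8995, M = 599.667
Σ(x−M)² = 2849311.33; s = √(2849311.33/14) = 451.134
Cutoffs: 599.667 ± 2·451.134 → [-302.6, 1501.9]
Outside: 2209 → excluded.
Retained (n=14): Σ = 6786, mean = 6786/14 = 484.714

484.7 ms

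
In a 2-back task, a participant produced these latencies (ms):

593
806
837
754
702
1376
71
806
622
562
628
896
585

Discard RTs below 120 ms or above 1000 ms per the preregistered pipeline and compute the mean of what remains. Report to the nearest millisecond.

Excluded: 71, 1376
Retained (n=11): Σ = 7791
Mean = 7791/11 = 708.2727

708 ms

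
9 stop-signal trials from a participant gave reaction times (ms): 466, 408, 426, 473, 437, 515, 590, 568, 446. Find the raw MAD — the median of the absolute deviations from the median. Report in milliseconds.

40 ms

Sorted: 408, 426, 437, 446, 466, 473, 515, 568, 590 → median = 466
|x − 466|: 0, 58, 40, 7, 29, 49, 124, 102, 20
Sorted deviations: 0, 7, 20, 29, 40, 49, 58, 102, 124 → MAD = 40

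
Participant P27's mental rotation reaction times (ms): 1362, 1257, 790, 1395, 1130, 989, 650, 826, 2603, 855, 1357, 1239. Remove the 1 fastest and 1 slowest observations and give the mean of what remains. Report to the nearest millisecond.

1120 ms

Sorted: 650, 790, 826, 855, 989, 1130, 1239, 1257, 1357, 1362, 1395, 2603
Drop lowest 1 (650) and highest 1 (2603)
Remaining (n=10): Σ = 11200, mean = 11200/10 = 1120.000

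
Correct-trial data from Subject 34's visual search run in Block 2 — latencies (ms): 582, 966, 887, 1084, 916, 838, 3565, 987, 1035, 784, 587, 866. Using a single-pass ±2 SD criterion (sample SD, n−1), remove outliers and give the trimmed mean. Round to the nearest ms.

n = 12, ΣRT = 13097, M = 1091.417
Σ(x−M)² = 6944520.92; s = √(6944520.92/11) = 794.557
Cutoffs: 1091.417 ± 2·794.557 → [-497.7, 2680.5]
Outside: 3565 → excluded.
Retained (n=11): Σ = 9532, mean = 9532/11 = 866.545

867 ms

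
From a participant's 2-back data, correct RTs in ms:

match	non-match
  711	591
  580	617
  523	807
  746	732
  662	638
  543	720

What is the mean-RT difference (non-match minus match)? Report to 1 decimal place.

56.7 ms

M(match) = 3765/6 = 627.500
M(non-match) = 4105/6 = 684.167
Difference = 684.167 − 627.500 = 56.667 ms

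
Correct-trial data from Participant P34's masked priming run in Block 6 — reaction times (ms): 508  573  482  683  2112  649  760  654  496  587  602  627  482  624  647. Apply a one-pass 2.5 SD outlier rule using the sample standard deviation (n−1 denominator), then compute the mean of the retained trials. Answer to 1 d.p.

598.1 ms

n = 15, ΣRT = 10486, M = 699.067
Σ(x−M)² = 2228280.93; s = √(2228280.93/14) = 398.952
Cutoffs: 699.067 ± 2.5·398.952 → [-298.3, 1696.4]
Outside: 2112 → excluded.
Retained (n=14): Σ = 8374, mean = 8374/14 = 598.143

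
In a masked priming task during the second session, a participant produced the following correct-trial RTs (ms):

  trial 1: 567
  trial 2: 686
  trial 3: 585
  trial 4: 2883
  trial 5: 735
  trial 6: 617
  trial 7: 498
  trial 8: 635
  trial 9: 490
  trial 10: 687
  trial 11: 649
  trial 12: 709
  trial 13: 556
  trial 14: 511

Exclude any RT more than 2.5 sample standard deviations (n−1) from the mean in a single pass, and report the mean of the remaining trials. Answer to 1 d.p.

n = 14, ΣRT = 10808, M = 772.000
Σ(x−M)² = 4880574.00; s = √(4880574.00/13) = 612.722
Cutoffs: 772.000 ± 2.5·612.722 → [-759.8, 2303.8]
Outside: 2883 → excluded.
Retained (n=13): Σ = 7925, mean = 7925/13 = 609.615

609.6 ms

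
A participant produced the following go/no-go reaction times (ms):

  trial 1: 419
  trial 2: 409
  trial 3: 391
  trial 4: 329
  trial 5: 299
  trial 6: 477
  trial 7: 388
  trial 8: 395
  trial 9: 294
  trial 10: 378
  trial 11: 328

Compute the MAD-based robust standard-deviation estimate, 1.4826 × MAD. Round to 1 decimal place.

Sorted: 294, 299, 328, 329, 378, 388, 391, 395, 409, 419, 477 → median = 388
|x − 388| sorted: 0, 3, 7, 10, 21, 31, 59, 60, 89, 89, 94 → MAD = 31
Robust SD ≈ 1.4826 × 31 = 45.961

46.0 ms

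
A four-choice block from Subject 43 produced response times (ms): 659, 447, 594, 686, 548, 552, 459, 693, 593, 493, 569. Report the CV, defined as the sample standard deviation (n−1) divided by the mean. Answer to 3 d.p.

0.148

n = 11, Σ = 6293, M = 572.0909
Σ(x−M)² = 71750.909; s = √(71750.909/10) = 84.7059
CV = 84.7059 / 572.0909 = 0.14806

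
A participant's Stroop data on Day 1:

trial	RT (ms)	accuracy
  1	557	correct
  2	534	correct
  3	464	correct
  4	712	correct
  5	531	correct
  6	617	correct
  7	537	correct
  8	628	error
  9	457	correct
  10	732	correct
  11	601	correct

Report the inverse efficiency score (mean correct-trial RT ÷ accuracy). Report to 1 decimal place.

631.6 ms

Correct trials (n=10): 557, 534, 464, 712, 531, 617, 537, 457, 732, 601
Mean correct RT = 5742/10 = 574.2000 ms
Proportion correct = 10/11
IES = 574.2000 / (10/11) = 631.620 ms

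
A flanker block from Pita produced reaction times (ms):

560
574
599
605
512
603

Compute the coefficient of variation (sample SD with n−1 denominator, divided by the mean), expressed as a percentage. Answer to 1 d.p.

6.2%

n = 6, Σ = 3453, M = 575.5000
Σ(x−M)² = 6453.500; s = √(6453.500/5) = 35.9263
CV = 35.9263 / 575.5000 = 0.06243 = 6.243%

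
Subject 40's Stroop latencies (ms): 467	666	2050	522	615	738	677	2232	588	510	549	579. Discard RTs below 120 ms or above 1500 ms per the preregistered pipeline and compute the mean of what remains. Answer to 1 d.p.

Excluded: 2050, 2232
Retained (n=10): Σ = 5911
Mean = 5911/10 = 591.1000

591.1 ms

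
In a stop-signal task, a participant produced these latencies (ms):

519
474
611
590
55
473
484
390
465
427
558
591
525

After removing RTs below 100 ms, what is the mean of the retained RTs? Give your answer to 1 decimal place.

508.9 ms

Excluded: 55
Retained (n=12): Σ = 6107
Mean = 6107/12 = 508.9167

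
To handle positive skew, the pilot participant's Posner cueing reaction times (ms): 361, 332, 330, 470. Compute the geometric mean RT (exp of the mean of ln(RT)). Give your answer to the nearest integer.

ln(RT): 5.8889, 5.8051, 5.7991, 6.1527
Mean ln(RT) = 23.6458/4 = 5.91146
Geometric mean = exp(5.91146) = 369.24 ms

369 ms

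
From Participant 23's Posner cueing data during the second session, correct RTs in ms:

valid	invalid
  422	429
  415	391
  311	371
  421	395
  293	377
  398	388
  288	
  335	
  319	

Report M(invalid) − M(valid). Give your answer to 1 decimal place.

36.1 ms

M(valid) = 3202/9 = 355.778
M(invalid) = 2351/6 = 391.833
Difference = 391.833 − 355.778 = 36.056 ms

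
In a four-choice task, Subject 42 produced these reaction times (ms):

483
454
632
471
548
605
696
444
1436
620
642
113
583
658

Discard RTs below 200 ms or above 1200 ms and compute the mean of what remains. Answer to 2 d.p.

Excluded: 113, 1436
Retained (n=12): Σ = 6836
Mean = 6836/12 = 569.6667

569.67 ms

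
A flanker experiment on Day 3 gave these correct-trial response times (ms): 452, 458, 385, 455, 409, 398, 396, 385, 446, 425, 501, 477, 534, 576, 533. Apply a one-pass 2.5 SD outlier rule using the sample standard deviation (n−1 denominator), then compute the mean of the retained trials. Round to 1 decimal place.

n = 15, ΣRT = 6830, M = 455.333
Σ(x−M)² = 49209.33; s = √(49209.33/14) = 59.287
Cutoffs: 455.333 ± 2.5·59.287 → [307.1, 603.6]
No RTs fall outside the cutoffs; all 15 retained. Mean = 6830/15 = 455.333

455.3 ms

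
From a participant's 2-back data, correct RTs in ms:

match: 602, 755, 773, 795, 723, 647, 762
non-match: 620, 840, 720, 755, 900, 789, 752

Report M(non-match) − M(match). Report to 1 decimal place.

M(match) = 5057/7 = 722.429
M(non-match) = 5376/7 = 768.000
Difference = 768.000 − 722.429 = 45.571 ms

45.6 ms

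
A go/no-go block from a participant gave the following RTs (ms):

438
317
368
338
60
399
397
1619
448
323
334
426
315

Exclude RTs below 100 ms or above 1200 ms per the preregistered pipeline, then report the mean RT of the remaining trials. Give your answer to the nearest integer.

Excluded: 60, 1619
Retained (n=11): Σ = 4103
Mean = 4103/11 = 373.0000

373 ms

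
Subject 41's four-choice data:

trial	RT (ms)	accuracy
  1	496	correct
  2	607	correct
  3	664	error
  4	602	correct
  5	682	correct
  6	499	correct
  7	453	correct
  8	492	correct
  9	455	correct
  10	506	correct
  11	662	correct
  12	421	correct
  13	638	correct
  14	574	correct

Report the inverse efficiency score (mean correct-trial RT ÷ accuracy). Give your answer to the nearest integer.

587 ms

Correct trials (n=13): 496, 607, 602, 682, 499, 453, 492, 455, 506, 662, 421, 638, 574
Mean correct RT = 7087/13 = 545.1538 ms
Proportion correct = 13/14
IES = 545.1538 / (13/14) = 587.089 ms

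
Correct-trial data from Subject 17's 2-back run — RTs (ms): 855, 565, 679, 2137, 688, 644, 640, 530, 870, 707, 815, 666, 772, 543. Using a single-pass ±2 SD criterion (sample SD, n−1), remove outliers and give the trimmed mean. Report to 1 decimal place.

690.3 ms

n = 14, ΣRT = 11111, M = 793.643
Σ(x−M)² = 2093837.21; s = √(2093837.21/13) = 401.328
Cutoffs: 793.643 ± 2·401.328 → [-9.0, 1596.3]
Outside: 2137 → excluded.
Retained (n=13): Σ = 8974, mean = 8974/13 = 690.308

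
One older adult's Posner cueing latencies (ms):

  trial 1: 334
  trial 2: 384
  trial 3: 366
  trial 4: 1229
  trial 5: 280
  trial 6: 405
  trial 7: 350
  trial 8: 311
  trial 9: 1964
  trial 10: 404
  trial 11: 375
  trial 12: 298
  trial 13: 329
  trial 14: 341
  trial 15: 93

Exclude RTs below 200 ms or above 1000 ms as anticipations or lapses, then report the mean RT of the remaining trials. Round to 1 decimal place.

348.1 ms

Excluded: 93, 1229, 1964
Retained (n=12): Σ = 4177
Mean = 4177/12 = 348.0833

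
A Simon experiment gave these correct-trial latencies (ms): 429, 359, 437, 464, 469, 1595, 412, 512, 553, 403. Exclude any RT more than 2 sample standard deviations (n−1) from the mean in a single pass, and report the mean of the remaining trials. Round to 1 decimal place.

448.7 ms

n = 10, ΣRT = 5633, M = 563.300
Σ(x−M)² = 1210210.10; s = √(1210210.10/9) = 366.698
Cutoffs: 563.300 ± 2·366.698 → [-170.1, 1296.7]
Outside: 1595 → excluded.
Retained (n=9): Σ = 4038, mean = 4038/9 = 448.667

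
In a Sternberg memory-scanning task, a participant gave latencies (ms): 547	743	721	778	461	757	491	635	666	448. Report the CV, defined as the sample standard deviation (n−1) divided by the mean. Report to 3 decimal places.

0.205

n = 10, Σ = 6247, M = 624.7000
Σ(x−M)² = 148018.100; s = √(148018.100/9) = 128.2437
CV = 128.2437 / 624.7000 = 0.20529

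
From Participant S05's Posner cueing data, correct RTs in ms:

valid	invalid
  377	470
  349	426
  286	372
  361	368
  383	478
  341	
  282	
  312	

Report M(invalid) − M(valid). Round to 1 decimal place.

86.4 ms

M(valid) = 2691/8 = 336.375
M(invalid) = 2114/5 = 422.800
Difference = 422.800 − 336.375 = 86.425 ms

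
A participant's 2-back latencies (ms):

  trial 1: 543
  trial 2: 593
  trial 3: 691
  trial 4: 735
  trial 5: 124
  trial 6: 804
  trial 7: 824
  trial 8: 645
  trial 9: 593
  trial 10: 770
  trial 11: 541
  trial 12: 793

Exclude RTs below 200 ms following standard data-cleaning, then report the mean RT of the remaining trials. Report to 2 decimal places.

Excluded: 124
Retained (n=11): Σ = 7532
Mean = 7532/11 = 684.7273

684.73 ms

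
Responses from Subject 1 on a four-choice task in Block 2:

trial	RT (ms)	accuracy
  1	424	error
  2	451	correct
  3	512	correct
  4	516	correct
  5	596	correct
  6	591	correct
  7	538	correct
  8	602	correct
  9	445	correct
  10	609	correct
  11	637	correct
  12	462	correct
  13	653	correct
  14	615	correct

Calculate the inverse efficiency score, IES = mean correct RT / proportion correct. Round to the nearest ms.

599 ms

Correct trials (n=13): 451, 512, 516, 596, 591, 538, 602, 445, 609, 637, 462, 653, 615
Mean correct RT = 7227/13 = 555.9231 ms
Proportion correct = 13/14
IES = 555.9231 / (13/14) = 598.686 ms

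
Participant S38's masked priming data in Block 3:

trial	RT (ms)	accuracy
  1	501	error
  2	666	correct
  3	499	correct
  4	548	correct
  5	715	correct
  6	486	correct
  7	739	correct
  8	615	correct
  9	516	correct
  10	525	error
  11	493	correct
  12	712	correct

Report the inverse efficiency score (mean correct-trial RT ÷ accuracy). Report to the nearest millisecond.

719 ms

Correct trials (n=10): 666, 499, 548, 715, 486, 739, 615, 516, 493, 712
Mean correct RT = 5989/10 = 598.9000 ms
Proportion correct = 10/12
IES = 598.9000 / (10/12) = 718.680 ms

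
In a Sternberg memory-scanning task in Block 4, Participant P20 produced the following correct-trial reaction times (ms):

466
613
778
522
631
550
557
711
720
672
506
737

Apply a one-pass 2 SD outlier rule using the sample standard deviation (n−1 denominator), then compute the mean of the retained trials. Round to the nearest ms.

n = 12, ΣRT = 7463, M = 621.917
Σ(x−M)² = 114948.92; s = √(114948.92/11) = 102.225
Cutoffs: 621.917 ± 2·102.225 → [417.5, 826.4]
No RTs fall outside the cutoffs; all 12 retained. Mean = 7463/12 = 621.917

622 ms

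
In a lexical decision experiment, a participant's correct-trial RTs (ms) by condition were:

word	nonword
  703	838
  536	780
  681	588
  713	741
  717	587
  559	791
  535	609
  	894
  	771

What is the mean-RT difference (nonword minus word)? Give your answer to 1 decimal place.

98.4 ms

M(word) = 4444/7 = 634.857
M(nonword) = 6599/9 = 733.222
Difference = 733.222 − 634.857 = 98.365 ms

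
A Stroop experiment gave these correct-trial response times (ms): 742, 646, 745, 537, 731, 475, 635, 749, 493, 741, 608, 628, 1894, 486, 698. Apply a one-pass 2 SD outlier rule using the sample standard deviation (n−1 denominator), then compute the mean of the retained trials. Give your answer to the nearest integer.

637 ms

n = 15, ΣRT = 10808, M = 720.533
Σ(x−M)² = 1614775.73; s = √(1614775.73/14) = 339.619
Cutoffs: 720.533 ± 2·339.619 → [41.3, 1399.8]
Outside: 1894 → excluded.
Retained (n=14): Σ = 8914, mean = 8914/14 = 636.714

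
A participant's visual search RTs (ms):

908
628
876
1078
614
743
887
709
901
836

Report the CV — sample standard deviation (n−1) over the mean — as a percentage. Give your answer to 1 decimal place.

n = 10, Σ = 8180, M = 818.0000
Σ(x−M)² = 186260.000; s = √(186260.000/9) = 143.8595
CV = 143.8595 / 818.0000 = 0.17587 = 17.587%

17.6%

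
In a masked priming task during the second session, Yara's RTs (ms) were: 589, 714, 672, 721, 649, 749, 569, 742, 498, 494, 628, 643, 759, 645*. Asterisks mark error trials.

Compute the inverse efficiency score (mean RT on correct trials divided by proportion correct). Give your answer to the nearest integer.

698 ms

Correct trials (n=13): 589, 714, 672, 721, 649, 749, 569, 742, 498, 494, 628, 643, 759
Mean correct RT = 8427/13 = 648.2308 ms
Proportion correct = 13/14
IES = 648.2308 / (13/14) = 698.095 ms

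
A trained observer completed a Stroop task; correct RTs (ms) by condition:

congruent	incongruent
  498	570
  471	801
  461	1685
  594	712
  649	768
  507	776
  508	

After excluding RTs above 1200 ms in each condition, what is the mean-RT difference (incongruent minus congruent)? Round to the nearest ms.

199 ms

incongruent: exclude 1685
M(congruent) = 3688/7 = 526.857
M(incongruent) = 3627/5 = 725.400
Difference = 725.400 − 526.857 = 198.543 ms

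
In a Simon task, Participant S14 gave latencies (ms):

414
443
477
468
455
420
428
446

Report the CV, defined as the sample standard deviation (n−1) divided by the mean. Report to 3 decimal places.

n = 8, Σ = 3551, M = 443.8750
Σ(x−M)² = 3522.875; s = √(3522.875/7) = 22.4336
CV = 22.4336 / 443.8750 = 0.05054

0.051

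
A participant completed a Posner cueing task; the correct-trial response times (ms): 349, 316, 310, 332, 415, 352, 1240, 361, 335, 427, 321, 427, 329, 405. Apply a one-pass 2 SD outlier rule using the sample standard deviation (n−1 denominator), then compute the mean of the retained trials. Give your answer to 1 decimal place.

359.9 ms

n = 14, ΣRT = 5919, M = 422.786
Σ(x−M)² = 741752.36; s = √(741752.36/13) = 238.868
Cutoffs: 422.786 ± 2·238.868 → [-55.0, 900.5]
Outside: 1240 → excluded.
Retained (n=13): Σ = 4679, mean = 4679/13 = 359.923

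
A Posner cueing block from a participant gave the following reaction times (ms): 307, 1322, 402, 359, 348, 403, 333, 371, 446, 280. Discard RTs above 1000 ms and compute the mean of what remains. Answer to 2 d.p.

361.00 ms

Excluded: 1322
Retained (n=9): Σ = 3249
Mean = 3249/9 = 361.0000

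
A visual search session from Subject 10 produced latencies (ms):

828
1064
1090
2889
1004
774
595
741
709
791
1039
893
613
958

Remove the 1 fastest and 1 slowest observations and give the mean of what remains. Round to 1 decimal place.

875.3 ms

Sorted: 595, 613, 709, 741, 774, 791, 828, 893, 958, 1004, 1039, 1064, 1090, 2889
Drop lowest 1 (595) and highest 1 (2889)
Remaining (n=12): Σ = 10504, mean = 10504/12 = 875.333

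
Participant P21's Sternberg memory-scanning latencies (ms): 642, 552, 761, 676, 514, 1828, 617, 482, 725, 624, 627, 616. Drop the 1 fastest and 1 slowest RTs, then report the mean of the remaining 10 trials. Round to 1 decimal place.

Sorted: 482, 514, 552, 616, 617, 624, 627, 642, 676, 725, 761, 1828
Drop lowest 1 (482) and highest 1 (1828)
Remaining (n=10): Σ = 6354, mean = 6354/10 = 635.400

635.4 ms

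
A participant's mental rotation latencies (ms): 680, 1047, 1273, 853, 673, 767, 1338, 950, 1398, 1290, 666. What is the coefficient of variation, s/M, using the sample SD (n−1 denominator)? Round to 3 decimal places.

n = 11, Σ = 10935, M = 994.0909
Σ(x−M)² = 832384.909; s = √(832384.909/10) = 288.5108
CV = 288.5108 / 994.0909 = 0.29023

0.290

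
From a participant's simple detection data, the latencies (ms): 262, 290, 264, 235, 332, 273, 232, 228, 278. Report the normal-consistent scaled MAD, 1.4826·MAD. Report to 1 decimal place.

38.5 ms

Sorted: 228, 232, 235, 262, 264, 273, 278, 290, 332 → median = 264
|x − 264| sorted: 0, 2, 9, 14, 26, 29, 32, 36, 68 → MAD = 26
Robust SD ≈ 1.4826 × 26 = 38.548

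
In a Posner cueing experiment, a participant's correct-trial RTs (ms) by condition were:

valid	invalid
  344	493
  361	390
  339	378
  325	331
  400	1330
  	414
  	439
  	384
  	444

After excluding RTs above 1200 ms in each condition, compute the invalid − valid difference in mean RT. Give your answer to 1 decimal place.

55.3 ms

invalid: exclude 1330
M(valid) = 1769/5 = 353.800
M(invalid) = 3273/8 = 409.125
Difference = 409.125 − 353.800 = 55.325 ms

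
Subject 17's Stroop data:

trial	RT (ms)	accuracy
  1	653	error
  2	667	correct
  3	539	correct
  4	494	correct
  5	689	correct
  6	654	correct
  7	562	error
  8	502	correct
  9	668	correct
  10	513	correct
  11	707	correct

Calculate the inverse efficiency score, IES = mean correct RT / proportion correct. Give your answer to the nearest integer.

Correct trials (n=9): 667, 539, 494, 689, 654, 502, 668, 513, 707
Mean correct RT = 5433/9 = 603.6667 ms
Proportion correct = 9/11
IES = 603.6667 / (9/11) = 737.815 ms

738 ms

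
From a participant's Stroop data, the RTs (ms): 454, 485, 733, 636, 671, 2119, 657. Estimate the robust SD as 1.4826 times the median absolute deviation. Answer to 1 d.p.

Sorted: 454, 485, 636, 657, 671, 733, 2119 → median = 657
|x − 657| sorted: 0, 14, 21, 76, 172, 203, 1462 → MAD = 76
Robust SD ≈ 1.4826 × 76 = 112.678

112.7 ms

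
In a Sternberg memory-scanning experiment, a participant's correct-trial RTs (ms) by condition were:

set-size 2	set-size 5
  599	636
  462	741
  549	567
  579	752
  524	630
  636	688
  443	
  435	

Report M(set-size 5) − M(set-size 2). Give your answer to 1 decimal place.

M(set-size 2) = 4227/8 = 528.375
M(set-size 5) = 4014/6 = 669.000
Difference = 669.000 − 528.375 = 140.625 ms

140.6 ms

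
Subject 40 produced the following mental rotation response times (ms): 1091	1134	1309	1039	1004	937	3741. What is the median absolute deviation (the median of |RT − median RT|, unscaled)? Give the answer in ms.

Sorted: 937, 1004, 1039, 1091, 1134, 1309, 3741 → median = 1091
|x − 1091|: 0, 43, 218, 52, 87, 154, 2650
Sorted deviations: 0, 43, 52, 87, 154, 218, 2650 → MAD = 87

87 ms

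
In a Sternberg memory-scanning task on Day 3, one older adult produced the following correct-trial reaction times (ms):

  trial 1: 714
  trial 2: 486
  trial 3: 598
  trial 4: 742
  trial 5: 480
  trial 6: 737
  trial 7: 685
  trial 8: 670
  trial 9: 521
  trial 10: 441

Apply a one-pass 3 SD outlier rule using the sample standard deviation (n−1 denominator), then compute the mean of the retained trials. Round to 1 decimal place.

n = 10, ΣRT = 6074, M = 607.400
Σ(x−M)² = 122428.40; s = √(122428.40/9) = 116.633
Cutoffs: 607.400 ± 3·116.633 → [257.5, 957.3]
No RTs fall outside the cutoffs; all 10 retained. Mean = 6074/10 = 607.400

607.4 ms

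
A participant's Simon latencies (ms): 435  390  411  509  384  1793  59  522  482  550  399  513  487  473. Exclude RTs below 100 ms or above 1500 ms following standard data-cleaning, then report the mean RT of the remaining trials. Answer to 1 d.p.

462.9 ms

Excluded: 59, 1793
Retained (n=12): Σ = 5555
Mean = 5555/12 = 462.9167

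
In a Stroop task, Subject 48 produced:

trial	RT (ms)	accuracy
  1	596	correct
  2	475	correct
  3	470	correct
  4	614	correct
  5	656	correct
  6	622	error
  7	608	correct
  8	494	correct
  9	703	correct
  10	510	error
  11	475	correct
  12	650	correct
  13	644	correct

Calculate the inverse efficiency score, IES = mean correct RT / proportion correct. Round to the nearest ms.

686 ms

Correct trials (n=11): 596, 475, 470, 614, 656, 608, 494, 703, 475, 650, 644
Mean correct RT = 6385/11 = 580.4545 ms
Proportion correct = 11/13
IES = 580.4545 / (11/13) = 685.992 ms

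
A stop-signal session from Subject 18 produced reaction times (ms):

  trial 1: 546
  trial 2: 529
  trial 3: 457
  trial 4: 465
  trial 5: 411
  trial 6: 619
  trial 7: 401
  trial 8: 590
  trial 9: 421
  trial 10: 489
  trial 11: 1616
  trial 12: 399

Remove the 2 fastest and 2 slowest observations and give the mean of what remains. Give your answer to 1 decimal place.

488.5 ms

Sorted: 399, 401, 411, 421, 457, 465, 489, 529, 546, 590, 619, 1616
Drop lowest 2 (399, 401) and highest 2 (619, 1616)
Remaining (n=8): Σ = 3908, mean = 3908/8 = 488.500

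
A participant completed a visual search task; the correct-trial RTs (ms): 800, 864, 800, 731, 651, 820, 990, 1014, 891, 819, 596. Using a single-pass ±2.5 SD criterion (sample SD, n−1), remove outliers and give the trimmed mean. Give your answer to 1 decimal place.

n = 11, ΣRT = 8976, M = 816.000
Σ(x−M)² = 160796.00; s = √(160796.00/10) = 126.805
Cutoffs: 816.000 ± 2.5·126.805 → [499.0, 1133.0]
No RTs fall outside the cutoffs; all 11 retained. Mean = 8976/11 = 816.000

816.0 ms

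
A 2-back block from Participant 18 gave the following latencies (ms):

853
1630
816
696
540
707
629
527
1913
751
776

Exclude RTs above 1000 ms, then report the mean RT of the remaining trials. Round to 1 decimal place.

Excluded: 1630, 1913
Retained (n=9): Σ = 6295
Mean = 6295/9 = 699.4444

699.4 ms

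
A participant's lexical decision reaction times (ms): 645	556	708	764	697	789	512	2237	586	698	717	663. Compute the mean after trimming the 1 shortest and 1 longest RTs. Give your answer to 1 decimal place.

Sorted: 512, 556, 586, 645, 663, 697, 698, 708, 717, 764, 789, 2237
Drop lowest 1 (512) and highest 1 (2237)
Remaining (n=10): Σ = 6823, mean = 6823/10 = 682.300

682.3 ms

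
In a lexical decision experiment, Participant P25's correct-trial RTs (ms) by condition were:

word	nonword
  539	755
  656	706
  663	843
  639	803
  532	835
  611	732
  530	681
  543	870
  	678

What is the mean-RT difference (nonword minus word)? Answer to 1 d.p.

M(word) = 4713/8 = 589.125
M(nonword) = 6903/9 = 767.000
Difference = 767.000 − 589.125 = 177.875 ms

177.9 ms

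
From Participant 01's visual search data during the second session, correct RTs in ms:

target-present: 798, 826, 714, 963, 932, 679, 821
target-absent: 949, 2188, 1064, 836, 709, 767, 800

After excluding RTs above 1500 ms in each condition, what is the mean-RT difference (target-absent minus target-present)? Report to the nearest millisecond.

target-absent: exclude 2188
M(target-present) = 5733/7 = 819.000
M(target-absent) = 5125/6 = 854.167
Difference = 854.167 − 819.000 = 35.167 ms

35 ms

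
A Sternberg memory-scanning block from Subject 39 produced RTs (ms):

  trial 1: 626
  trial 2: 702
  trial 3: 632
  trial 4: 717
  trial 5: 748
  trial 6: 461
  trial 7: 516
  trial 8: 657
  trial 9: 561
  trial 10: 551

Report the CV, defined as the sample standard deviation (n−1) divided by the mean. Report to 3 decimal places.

n = 10, Σ = 6171, M = 617.1000
Σ(x−M)² = 78320.900; s = √(78320.900/9) = 93.2862
CV = 93.2862 / 617.1000 = 0.15117

0.151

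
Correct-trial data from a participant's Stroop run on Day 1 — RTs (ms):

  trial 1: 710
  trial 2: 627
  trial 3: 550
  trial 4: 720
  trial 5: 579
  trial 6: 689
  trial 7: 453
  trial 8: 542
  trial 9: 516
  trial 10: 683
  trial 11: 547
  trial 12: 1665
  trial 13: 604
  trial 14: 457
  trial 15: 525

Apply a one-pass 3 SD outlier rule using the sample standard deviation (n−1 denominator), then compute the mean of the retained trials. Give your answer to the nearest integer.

586 ms

n = 15, ΣRT = 9867, M = 657.800
Σ(x−M)² = 1190020.40; s = √(1190020.40/14) = 291.550
Cutoffs: 657.800 ± 3·291.550 → [-216.9, 1532.5]
Outside: 1665 → excluded.
Retained (n=14): Σ = 8202, mean = 8202/14 = 585.857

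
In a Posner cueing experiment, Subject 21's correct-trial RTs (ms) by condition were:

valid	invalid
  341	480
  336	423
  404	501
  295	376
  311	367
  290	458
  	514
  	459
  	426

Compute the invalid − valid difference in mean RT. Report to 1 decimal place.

115.4 ms

M(valid) = 1977/6 = 329.500
M(invalid) = 4004/9 = 444.889
Difference = 444.889 − 329.500 = 115.389 ms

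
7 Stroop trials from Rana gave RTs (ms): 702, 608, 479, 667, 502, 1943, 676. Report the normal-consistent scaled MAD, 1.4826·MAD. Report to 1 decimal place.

Sorted: 479, 502, 608, 667, 676, 702, 1943 → median = 667
|x − 667| sorted: 0, 9, 35, 59, 165, 188, 1276 → MAD = 59
Robust SD ≈ 1.4826 × 59 = 87.473

87.5 ms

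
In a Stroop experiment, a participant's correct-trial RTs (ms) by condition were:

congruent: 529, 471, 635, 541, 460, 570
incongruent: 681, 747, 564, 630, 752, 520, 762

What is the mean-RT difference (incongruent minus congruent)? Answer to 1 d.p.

M(congruent) = 3206/6 = 534.333
M(incongruent) = 4656/7 = 665.143
Difference = 665.143 − 534.333 = 130.810 ms

130.8 ms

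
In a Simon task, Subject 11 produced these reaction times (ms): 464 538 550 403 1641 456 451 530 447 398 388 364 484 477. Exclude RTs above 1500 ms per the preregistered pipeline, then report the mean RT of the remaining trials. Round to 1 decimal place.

457.7 ms

Excluded: 1641
Retained (n=13): Σ = 5950
Mean = 5950/13 = 457.6923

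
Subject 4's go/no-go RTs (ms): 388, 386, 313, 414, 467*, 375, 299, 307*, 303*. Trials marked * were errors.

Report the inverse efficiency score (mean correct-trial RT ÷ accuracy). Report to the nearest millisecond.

Correct trials (n=6): 388, 386, 313, 414, 375, 299
Mean correct RT = 2175/6 = 362.5000 ms
Proportion correct = 6/9
IES = 362.5000 / (6/9) = 543.750 ms

544 ms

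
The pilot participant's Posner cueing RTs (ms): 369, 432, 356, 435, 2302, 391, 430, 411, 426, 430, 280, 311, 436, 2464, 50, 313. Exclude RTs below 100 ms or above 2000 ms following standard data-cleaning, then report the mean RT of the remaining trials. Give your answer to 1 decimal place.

Excluded: 50, 2302, 2464
Retained (n=13): Σ = 5020
Mean = 5020/13 = 386.1538

386.2 ms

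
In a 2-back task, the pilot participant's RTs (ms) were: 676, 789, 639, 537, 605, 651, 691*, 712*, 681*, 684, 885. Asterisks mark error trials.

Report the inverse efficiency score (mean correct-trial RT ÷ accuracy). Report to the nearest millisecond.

939 ms

Correct trials (n=8): 676, 789, 639, 537, 605, 651, 684, 885
Mean correct RT = 5466/8 = 683.2500 ms
Proportion correct = 8/11
IES = 683.2500 / (8/11) = 939.469 ms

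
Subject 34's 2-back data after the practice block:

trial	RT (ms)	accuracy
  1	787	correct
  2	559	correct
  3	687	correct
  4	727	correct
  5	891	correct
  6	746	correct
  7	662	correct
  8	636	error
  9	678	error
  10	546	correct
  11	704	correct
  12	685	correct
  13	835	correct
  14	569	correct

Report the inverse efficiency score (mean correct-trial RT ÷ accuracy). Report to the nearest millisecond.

816 ms

Correct trials (n=12): 787, 559, 687, 727, 891, 746, 662, 546, 704, 685, 835, 569
Mean correct RT = 8398/12 = 699.8333 ms
Proportion correct = 12/14
IES = 699.8333 / (12/14) = 816.472 ms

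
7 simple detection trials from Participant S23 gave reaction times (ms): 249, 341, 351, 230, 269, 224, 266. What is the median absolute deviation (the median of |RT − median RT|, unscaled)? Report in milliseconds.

Sorted: 224, 230, 249, 266, 269, 341, 351 → median = 266
|x − 266|: 17, 75, 85, 36, 3, 42, 0
Sorted deviations: 0, 3, 17, 36, 42, 75, 85 → MAD = 36

36 ms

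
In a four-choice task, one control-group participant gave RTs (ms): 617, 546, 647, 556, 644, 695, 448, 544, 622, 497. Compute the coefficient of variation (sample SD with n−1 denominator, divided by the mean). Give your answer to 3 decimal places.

n = 10, Σ = 5816, M = 581.6000
Σ(x−M)² = 52258.400; s = √(52258.400/9) = 76.2003
CV = 76.2003 / 581.6000 = 0.13102

0.131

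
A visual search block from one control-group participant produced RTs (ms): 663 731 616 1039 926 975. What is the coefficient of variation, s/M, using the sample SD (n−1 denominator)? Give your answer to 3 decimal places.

0.215

n = 6, Σ = 4950, M = 825.0000
Σ(x−M)² = 157258.000; s = √(157258.000/5) = 177.3460
CV = 177.3460 / 825.0000 = 0.21496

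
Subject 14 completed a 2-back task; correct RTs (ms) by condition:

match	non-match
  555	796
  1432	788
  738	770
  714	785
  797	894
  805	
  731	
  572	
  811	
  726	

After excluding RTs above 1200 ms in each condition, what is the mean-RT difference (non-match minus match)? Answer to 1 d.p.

match: exclude 1432
M(match) = 6449/9 = 716.556
M(non-match) = 4033/5 = 806.600
Difference = 806.600 − 716.556 = 90.044 ms

90.0 ms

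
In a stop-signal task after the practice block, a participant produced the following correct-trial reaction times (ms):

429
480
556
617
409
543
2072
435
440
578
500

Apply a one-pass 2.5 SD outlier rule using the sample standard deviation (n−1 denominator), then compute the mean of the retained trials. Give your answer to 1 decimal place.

498.7 ms

n = 11, ΣRT = 7059, M = 641.727
Σ(x−M)² = 2296536.18; s = √(2296536.18/10) = 479.222
Cutoffs: 641.727 ± 2.5·479.222 → [-556.3, 1839.8]
Outside: 2072 → excluded.
Retained (n=10): Σ = 4987, mean = 4987/10 = 498.700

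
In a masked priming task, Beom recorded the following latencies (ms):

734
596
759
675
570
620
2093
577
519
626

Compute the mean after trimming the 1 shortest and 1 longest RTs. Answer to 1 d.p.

644.6 ms

Sorted: 519, 570, 577, 596, 620, 626, 675, 734, 759, 2093
Drop lowest 1 (519) and highest 1 (2093)
Remaining (n=8): Σ = 5157, mean = 5157/8 = 644.625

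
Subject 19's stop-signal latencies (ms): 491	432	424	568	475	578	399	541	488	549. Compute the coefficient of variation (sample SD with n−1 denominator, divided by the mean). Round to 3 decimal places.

0.128

n = 10, Σ = 4945, M = 494.5000
Σ(x−M)² = 35938.500; s = √(35938.500/9) = 63.1915
CV = 63.1915 / 494.5000 = 0.12779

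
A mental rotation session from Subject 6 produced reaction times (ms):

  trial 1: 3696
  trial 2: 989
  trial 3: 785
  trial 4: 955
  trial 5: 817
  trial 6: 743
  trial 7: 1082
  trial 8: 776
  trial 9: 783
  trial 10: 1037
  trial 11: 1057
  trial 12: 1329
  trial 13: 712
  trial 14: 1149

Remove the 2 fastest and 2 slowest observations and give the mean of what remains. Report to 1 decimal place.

943.0 ms

Sorted: 712, 743, 776, 783, 785, 817, 955, 989, 1037, 1057, 1082, 1149, 1329, 3696
Drop lowest 2 (712, 743) and highest 2 (1329, 3696)
Remaining (n=10): Σ = 9430, mean = 9430/10 = 943.000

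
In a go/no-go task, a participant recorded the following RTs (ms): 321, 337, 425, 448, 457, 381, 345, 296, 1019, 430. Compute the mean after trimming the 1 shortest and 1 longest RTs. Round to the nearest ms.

Sorted: 296, 321, 337, 345, 381, 425, 430, 448, 457, 1019
Drop lowest 1 (296) and highest 1 (1019)
Remaining (n=8): Σ = 3144, mean = 3144/8 = 393.000

393 ms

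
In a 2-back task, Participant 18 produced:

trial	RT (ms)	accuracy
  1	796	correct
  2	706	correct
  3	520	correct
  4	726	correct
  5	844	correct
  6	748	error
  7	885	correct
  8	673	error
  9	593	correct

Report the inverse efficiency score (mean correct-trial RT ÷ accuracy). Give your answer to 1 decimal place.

Correct trials (n=7): 796, 706, 520, 726, 844, 885, 593
Mean correct RT = 5070/7 = 724.2857 ms
Proportion correct = 7/9
IES = 724.2857 / (7/9) = 931.224 ms

931.2 ms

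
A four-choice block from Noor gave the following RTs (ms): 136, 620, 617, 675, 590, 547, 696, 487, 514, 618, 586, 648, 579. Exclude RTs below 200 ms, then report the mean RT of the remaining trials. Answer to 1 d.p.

Excluded: 136
Retained (n=12): Σ = 7177
Mean = 7177/12 = 598.0833

598.1 ms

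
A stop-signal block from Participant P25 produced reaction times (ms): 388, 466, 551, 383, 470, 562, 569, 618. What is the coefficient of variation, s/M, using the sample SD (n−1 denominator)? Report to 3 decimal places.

0.174

n = 8, Σ = 4007, M = 500.8750
Σ(x−M)² = 53412.875; s = √(53412.875/7) = 87.3522
CV = 87.3522 / 500.8750 = 0.17440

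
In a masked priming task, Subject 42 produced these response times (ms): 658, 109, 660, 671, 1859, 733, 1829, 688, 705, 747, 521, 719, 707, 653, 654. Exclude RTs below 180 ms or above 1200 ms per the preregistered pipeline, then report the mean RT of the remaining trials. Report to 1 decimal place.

676.3 ms

Excluded: 109, 1829, 1859
Retained (n=12): Σ = 8116
Mean = 8116/12 = 676.3333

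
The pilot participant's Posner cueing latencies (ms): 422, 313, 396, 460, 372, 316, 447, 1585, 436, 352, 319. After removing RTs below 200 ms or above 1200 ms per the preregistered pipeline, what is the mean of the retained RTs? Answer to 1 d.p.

383.3 ms

Excluded: 1585
Retained (n=10): Σ = 3833
Mean = 3833/10 = 383.3000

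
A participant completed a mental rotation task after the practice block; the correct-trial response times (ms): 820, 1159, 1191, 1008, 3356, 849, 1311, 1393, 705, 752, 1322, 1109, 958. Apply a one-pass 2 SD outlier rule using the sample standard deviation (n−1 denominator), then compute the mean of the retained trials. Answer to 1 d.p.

1048.1 ms

n = 13, ΣRT = 15933, M = 1225.615
Σ(x−M)² = 5523061.08; s = √(5523061.08/12) = 678.421
Cutoffs: 1225.615 ± 2·678.421 → [-131.2, 2582.5]
Outside: 3356 → excluded.
Retained (n=12): Σ = 12577, mean = 12577/12 = 1048.083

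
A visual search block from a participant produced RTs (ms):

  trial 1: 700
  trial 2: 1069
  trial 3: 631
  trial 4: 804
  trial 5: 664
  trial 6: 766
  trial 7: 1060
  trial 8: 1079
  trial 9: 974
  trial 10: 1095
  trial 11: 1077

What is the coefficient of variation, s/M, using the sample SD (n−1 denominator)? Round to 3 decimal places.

n = 11, Σ = 9919, M = 901.7273
Σ(x−M)² = 356228.182; s = √(356228.182/10) = 188.7401
CV = 188.7401 / 901.7273 = 0.20931

0.209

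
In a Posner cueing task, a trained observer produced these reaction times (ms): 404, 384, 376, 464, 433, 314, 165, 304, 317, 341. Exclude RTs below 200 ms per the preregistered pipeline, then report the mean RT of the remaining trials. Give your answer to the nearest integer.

Excluded: 165
Retained (n=9): Σ = 3337
Mean = 3337/9 = 370.7778

371 ms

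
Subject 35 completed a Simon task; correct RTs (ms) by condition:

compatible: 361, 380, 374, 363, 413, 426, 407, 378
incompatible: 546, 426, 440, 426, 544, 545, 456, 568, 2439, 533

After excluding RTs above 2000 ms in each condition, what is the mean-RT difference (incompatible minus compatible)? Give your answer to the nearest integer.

incompatible: exclude 2439
M(compatible) = 3102/8 = 387.750
M(incompatible) = 4484/9 = 498.222
Difference = 498.222 − 387.750 = 110.472 ms

110 ms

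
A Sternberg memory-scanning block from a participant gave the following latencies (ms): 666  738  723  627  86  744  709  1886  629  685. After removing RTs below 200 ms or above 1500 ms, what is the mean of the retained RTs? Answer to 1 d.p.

690.1 ms

Excluded: 86, 1886
Retained (n=8): Σ = 5521
Mean = 5521/8 = 690.1250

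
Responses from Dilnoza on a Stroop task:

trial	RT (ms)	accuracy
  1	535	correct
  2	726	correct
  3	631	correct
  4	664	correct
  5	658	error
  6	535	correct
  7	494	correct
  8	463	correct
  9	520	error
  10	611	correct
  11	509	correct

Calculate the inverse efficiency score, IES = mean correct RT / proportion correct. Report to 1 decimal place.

701.8 ms

Correct trials (n=9): 535, 726, 631, 664, 535, 494, 463, 611, 509
Mean correct RT = 5168/9 = 574.2222 ms
Proportion correct = 9/11
IES = 574.2222 / (9/11) = 701.827 ms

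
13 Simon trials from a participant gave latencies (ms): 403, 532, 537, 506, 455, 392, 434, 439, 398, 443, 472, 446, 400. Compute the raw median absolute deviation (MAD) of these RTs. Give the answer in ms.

40 ms

Sorted: 392, 398, 400, 403, 434, 439, 443, 446, 455, 472, 506, 532, 537 → median = 443
|x − 443|: 40, 89, 94, 63, 12, 51, 9, 4, 45, 0, 29, 3, 43
Sorted deviations: 0, 3, 4, 9, 12, 29, 40, 43, 45, 51, 63, 89, 94 → MAD = 40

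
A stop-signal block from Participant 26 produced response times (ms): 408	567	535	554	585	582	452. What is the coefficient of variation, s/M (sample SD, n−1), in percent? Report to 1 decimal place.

n = 7, Σ = 3683, M = 526.1429
Σ(x−M)² = 28562.857; s = √(28562.857/6) = 68.9962
CV = 68.9962 / 526.1429 = 0.13114 = 13.114%

13.1%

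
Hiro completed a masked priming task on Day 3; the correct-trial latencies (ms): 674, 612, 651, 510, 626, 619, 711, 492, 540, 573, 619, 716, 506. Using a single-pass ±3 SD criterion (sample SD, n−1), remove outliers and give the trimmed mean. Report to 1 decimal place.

n = 13, ΣRT = 7849, M = 603.769
Σ(x−M)² = 68140.31; s = √(68140.31/12) = 75.355
Cutoffs: 603.769 ± 3·75.355 → [377.7, 829.8]
No RTs fall outside the cutoffs; all 13 retained. Mean = 7849/13 = 603.769

603.8 ms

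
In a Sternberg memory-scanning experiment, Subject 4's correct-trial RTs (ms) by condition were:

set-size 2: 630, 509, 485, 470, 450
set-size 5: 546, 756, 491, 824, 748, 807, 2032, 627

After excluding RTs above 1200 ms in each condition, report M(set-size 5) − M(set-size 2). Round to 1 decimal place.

176.8 ms

set-size 5: exclude 2032
M(set-size 2) = 2544/5 = 508.800
M(set-size 5) = 4799/7 = 685.571
Difference = 685.571 − 508.800 = 176.771 ms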